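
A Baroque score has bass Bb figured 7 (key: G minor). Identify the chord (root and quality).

Bb major seventh

The figures 7 indicate a seventh chord in root position.
In root position the bass is the root, so the root is Bb.
The chord tones are Bb, D, F, A, giving Bb major seventh.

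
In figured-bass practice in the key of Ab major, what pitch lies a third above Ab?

C

Counting 2 letter steps above Ab lands on C; in Ab major, that letter is C.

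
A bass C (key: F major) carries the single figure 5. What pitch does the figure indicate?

G

Counting 4 letter steps above C lands on G; in F major, that letter is G.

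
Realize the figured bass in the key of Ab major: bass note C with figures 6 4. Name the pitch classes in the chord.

A fourth above C in this key is F.
A sixth above C in this key is Ab.
Together with the bass C, this spells F minor in second inversion.

C, F, Ab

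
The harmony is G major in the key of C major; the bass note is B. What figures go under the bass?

6

B is the third of G major, so the chord is in first inversion.
A triad in first inversion is figured 6/3, conventionally abbreviated 6.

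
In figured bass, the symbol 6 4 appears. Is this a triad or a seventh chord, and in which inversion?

triad, second inversion

Intervals of 6/4 above the bass form a triad; the bass is the fifth, so this is second inversion.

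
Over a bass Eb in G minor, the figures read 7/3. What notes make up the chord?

The written figures 7/3 are shorthand for 7/5/3: the 5 is implied.
A third above Eb in this key is G.
A fifth above Eb in this key is Bb.
A seventh above Eb in this key is D.
Together with the bass Eb, this spells Eb major seventh in root position.

Eb, G, Bb, D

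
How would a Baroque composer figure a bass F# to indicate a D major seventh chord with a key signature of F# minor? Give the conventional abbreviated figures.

F# is the third of D major seventh, so the chord is in first inversion.
A seventh chord in first inversion is figured 6/5/3, conventionally abbreviated 6/5.

6/5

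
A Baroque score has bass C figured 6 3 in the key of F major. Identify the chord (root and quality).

The figures 6 3 indicate a triad in first inversion.
In first inversion the root lies a sixth above the bass: a sixth above C in F major is A.
The chord tones are C, E, A, giving A minor.

A minor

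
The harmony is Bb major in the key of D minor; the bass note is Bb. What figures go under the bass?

no figures

Bb is the root of Bb major, so the chord is in root position.
A triad in root position is figured 5/3, conventionally abbreviated (no figures — root-position triad).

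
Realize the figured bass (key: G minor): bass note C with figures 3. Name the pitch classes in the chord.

The written figures 3 are shorthand for 5/3: the 5 is implied.
A third above C in this key is Eb.
A fifth above C in this key is G.
Together with the bass C, this spells C minor in root position.

C, Eb, G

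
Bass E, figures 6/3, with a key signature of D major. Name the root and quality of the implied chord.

C# diminished

The figures 6/3 indicate a triad in first inversion.
In first inversion the root lies a sixth above the bass: a sixth above E in D major is C#.
The chord tones are E, G, C#, giving C# diminished.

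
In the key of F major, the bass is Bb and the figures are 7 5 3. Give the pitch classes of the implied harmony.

A third above Bb in this key is D.
A fifth above Bb in this key is F.
A seventh above Bb in this key is A.
Together with the bass Bb, this spells Bb major seventh in root position.

Bb, D, F, A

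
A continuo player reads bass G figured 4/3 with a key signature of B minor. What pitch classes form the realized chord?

G, B, C#, E

The written figures 4/3 are shorthand for 6/4/3: the 6 is implied.
A third above G in this key is B.
A fourth above G in this key is C#.
A sixth above G in this key is E.
Together with the bass G, this spells C# half-diminished seventh in second inversion.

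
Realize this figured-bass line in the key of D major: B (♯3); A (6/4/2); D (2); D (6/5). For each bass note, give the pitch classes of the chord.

B, D#, F# | A, B, D, F# | D, E, G, B | D, F#, A, B

B (5/#3): B, D#, F#.
A (6/4/2): A, B, D, F#.
D (6/4/2): D, E, G, B.
D (6/5/3): D, F#, A, B.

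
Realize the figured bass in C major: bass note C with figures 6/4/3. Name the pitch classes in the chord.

A third above C in this key is E.
A fourth above C in this key is F.
A sixth above C in this key is A.
Together with the bass C, this spells F major seventh in second inversion.

C, E, F, A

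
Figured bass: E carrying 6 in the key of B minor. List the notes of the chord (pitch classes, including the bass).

The written figures 6 are shorthand for 6/3: the 3 is implied.
A third above E in this key is G.
A sixth above E in this key is C#.
Together with the bass E, this spells C# diminished in first inversion.

E, G, C#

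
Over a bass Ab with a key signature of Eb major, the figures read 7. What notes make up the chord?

Ab, C, Eb, G

The written figures 7 are shorthand for 7/5/3: the 5/3 are implied.
A third above Ab in this key is C.
A fifth above Ab in this key is Eb.
A seventh above Ab in this key is G.
Together with the bass Ab, this spells Ab major seventh in root position.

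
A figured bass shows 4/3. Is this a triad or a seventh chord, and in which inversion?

4/3 is shorthand for 6/4/3.
Intervals of 6/4/3 above the bass form a seventh chord; the bass is the fifth, so this is second inversion.

seventh chord, second inversion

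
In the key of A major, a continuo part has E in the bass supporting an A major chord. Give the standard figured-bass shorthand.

6/4

E is the fifth of A major, so the chord is in second inversion.
A triad in second inversion is figured 6/4, conventionally abbreviated 6/4.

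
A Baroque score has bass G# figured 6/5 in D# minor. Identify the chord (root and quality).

E# half-diminished seventh

The figures 6/5 indicate a seventh chord in first inversion.
In first inversion the root lies a sixth above the bass: a sixth above G# in D# minor is E#.
The chord tones are G#, B, D#, E#, giving E# half-diminished seventh.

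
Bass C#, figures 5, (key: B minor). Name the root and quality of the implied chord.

The figures 5 indicate a triad in root position.
In root position the bass is the root, so the root is C#.
The chord tones are C#, E, G, giving C# diminished.

C# diminished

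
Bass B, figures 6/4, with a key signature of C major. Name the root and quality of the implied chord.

The figures 6/4 indicate a triad in second inversion.
In second inversion the root lies a fourth above the bass: a fourth above B in C major is E.
The chord tones are B, E, G, giving E minor.

E minor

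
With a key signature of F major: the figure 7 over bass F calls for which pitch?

Counting 6 letter steps above F lands on E; in F major, that letter is E.

E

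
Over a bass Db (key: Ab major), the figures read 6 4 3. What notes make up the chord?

A third above Db in this key is F.
A fourth above Db in this key is G.
A sixth above Db in this key is Bb.
Together with the bass Db, this spells G half-diminished seventh in second inversion.

Db, F, G, Bb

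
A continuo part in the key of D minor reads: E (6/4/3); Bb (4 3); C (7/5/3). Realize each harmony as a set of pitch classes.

E (6/4/3): E, G, A, C.
Bb (6/4/3): Bb, D, E, G.
C (7/5/3): C, E, G, Bb.

E, G, A, C | Bb, D, E, G | C, E, G, Bb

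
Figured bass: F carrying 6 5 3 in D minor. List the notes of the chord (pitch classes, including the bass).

A third above F in this key is A.
A fifth above F in this key is C.
A sixth above F in this key is D.
Together with the bass F, this spells D minor seventh in first inversion.

F, A, C, D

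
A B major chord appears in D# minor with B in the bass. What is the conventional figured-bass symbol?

no figures

B is the root of B major, so the chord is in root position.
A triad in root position is figured 5/3, conventionally abbreviated (no figures — root-position triad).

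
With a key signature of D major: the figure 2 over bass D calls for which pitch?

E

Counting 1 letter step above D lands on E; in D major, that letter is E.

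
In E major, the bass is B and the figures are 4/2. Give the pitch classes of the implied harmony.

B, C#, E, G#

The written figures 4/2 are shorthand for 6/4/2: the 6 is implied.
A second above B in this key is C#.
A fourth above B in this key is E.
A sixth above B in this key is G#.
Together with the bass B, this spells C# minor seventh in third inversion.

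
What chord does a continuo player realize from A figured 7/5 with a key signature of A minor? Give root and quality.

A minor seventh

The figures 7/5 indicate a seventh chord in root position.
In root position the bass is the root, so the root is A.
The chord tones are A, C, E, G, giving A minor seventh.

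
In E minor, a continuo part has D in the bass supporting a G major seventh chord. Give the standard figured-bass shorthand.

D is the fifth of G major seventh, so the chord is in second inversion.
A seventh chord in second inversion is figured 6/4/3, conventionally abbreviated 4/3.

4/3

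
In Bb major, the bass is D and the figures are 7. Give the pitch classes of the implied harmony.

D, F, A, C

The written figures 7 are shorthand for 7/5/3: the 5/3 are implied.
A third above D in this key is F.
A fifth above D in this key is A.
A seventh above D in this key is C.
Together with the bass D, this spells D minor seventh in root position.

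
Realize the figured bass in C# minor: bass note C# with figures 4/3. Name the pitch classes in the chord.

The written figures 4/3 are shorthand for 6/4/3: the 6 is implied.
A third above C# in this key is E.
A fourth above C# in this key is F#.
A sixth above C# in this key is A.
Together with the bass C#, this spells F# minor seventh in second inversion.

C#, E, F#, A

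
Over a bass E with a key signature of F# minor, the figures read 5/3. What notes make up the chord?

E, G#, B

A third above E in this key is G#.
A fifth above E in this key is B.
Together with the bass E, this spells E major in root position.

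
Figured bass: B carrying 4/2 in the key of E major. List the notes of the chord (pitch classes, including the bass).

The written figures 4/2 are shorthand for 6/4/2: the 6 is implied.
A second above B in this key is C#.
A fourth above B in this key is E.
A sixth above B in this key is G#.
Together with the bass B, this spells C# minor seventh in third inversion.

B, C#, E, G#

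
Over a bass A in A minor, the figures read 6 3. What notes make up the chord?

A, C, F

A third above A in this key is C.
A sixth above A in this key is F.
Together with the bass A, this spells F major in first inversion.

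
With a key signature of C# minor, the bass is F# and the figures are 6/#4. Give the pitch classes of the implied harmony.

A fourth above F# in this key is B, raised to B# by the sharp.
A sixth above F# in this key is D#.
Together with the bass F#, this spells B# diminished in second inversion.

F#, B#, D#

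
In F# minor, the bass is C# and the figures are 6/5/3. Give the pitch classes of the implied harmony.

A third above C# in this key is E.
A fifth above C# in this key is G#.
A sixth above C# in this key is A.
Together with the bass C#, this spells A major seventh in first inversion.

C#, E, G#, A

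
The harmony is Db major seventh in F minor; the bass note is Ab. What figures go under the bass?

4/3

Ab is the fifth of Db major seventh, so the chord is in second inversion.
A seventh chord in second inversion is figured 6/4/3, conventionally abbreviated 4/3.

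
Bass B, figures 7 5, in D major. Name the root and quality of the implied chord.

The figures 7 5 indicate a seventh chord in root position.
In root position the bass is the root, so the root is B.
The chord tones are B, D, F#, A, giving B minor seventh.

B minor seventh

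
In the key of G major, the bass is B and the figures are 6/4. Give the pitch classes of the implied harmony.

B, E, G

A fourth above B in this key is E.
A sixth above B in this key is G.
Together with the bass B, this spells E minor in second inversion.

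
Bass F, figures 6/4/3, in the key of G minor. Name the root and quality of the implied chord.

The figures 6/4/3 indicate a seventh chord in second inversion.
In second inversion the root lies a fourth above the bass: a fourth above F in G minor is Bb.
The chord tones are F, A, Bb, D, giving Bb major seventh.

Bb major seventh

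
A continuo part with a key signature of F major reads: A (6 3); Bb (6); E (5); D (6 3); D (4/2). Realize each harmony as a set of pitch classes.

A, C, F | Bb, D, G | E, G, Bb | D, F, Bb | D, E, G, Bb

A (6/3): A, C, F.
Bb (6/3): Bb, D, G.
E (5/3): E, G, Bb.
D (6/3): D, F, Bb.
D (6/4/2): D, E, G, Bb.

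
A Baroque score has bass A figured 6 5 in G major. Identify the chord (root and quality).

The figures 6 5 indicate a seventh chord in first inversion.
In first inversion the root lies a sixth above the bass: a sixth above A in G major is F#.
The chord tones are A, C, E, F#, giving F# half-diminished seventh.

F# half-diminished seventh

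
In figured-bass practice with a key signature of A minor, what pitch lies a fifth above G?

D

Counting 4 letter steps above G lands on D; in A minor, that letter is D.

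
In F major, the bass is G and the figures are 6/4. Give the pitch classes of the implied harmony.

G, C, E

A fourth above G in this key is C.
A sixth above G in this key is E.
Together with the bass G, this spells C major in second inversion.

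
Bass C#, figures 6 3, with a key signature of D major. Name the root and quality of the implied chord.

The figures 6 3 indicate a triad in first inversion.
In first inversion the root lies a sixth above the bass: a sixth above C# in D major is A.
The chord tones are C#, E, A, giving A major.

A major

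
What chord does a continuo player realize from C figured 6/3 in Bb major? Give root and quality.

A diminished

The figures 6/3 indicate a triad in first inversion.
In first inversion the root lies a sixth above the bass: a sixth above C in Bb major is A.
The chord tones are C, Eb, A, giving A diminished.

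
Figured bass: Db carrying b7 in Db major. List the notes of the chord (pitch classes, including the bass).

The written figures b7 are shorthand for 7/5/3: the 5/3 are implied.
A third above Db in this key is F.
A fifth above Db in this key is Ab.
A seventh above Db in this key is C, lowered to Cb by the flat.
Together with the bass Db, this spells Db dominant seventh in root position.

Db, F, Ab, Cb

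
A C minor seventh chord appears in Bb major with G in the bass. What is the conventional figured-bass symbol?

G is the fifth of C minor seventh, so the chord is in second inversion.
A seventh chord in second inversion is figured 6/4/3, conventionally abbreviated 4/3.

4/3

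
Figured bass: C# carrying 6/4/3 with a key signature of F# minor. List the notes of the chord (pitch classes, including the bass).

C#, E, F#, A

A third above C# in this key is E.
A fourth above C# in this key is F#.
A sixth above C# in this key is A.
Together with the bass C#, this spells F# minor seventh in second inversion.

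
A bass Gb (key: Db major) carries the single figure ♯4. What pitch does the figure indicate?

C#

Counting 3 letter steps above Gb lands on C; in Db major, that letter is C.
The #4 figure raises it a semitone, giving C#.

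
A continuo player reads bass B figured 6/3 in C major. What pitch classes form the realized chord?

A third above B in this key is D.
A sixth above B in this key is G.
Together with the bass B, this spells G major in first inversion.

B, D, G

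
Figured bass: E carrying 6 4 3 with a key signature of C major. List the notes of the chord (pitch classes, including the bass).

E, G, A, C

A third above E in this key is G.
A fourth above E in this key is A.
A sixth above E in this key is C.
Together with the bass E, this spells A minor seventh in second inversion.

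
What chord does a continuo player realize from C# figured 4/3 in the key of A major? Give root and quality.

The figures 4/3 indicate a seventh chord in second inversion.
In second inversion the root lies a fourth above the bass: a fourth above C# in A major is F#.
The chord tones are C#, E, F#, A, giving F# minor seventh.

F# minor seventh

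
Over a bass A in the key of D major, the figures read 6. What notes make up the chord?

The written figures 6 are shorthand for 6/3: the 3 is implied.
A third above A in this key is C#.
A sixth above A in this key is F#.
Together with the bass A, this spells F# minor in first inversion.

A, C#, F#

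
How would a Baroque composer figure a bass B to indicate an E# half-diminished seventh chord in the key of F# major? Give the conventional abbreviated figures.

4/3

B is the fifth of E# half-diminished seventh, so the chord is in second inversion.
A seventh chord in second inversion is figured 6/4/3, conventionally abbreviated 4/3.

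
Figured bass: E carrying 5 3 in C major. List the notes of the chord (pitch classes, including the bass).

E, G, B

A third above E in this key is G.
A fifth above E in this key is B.
Together with the bass E, this spells E minor in root position.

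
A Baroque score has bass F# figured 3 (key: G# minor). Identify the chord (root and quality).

The figures 3 indicate a triad in root position.
In root position the bass is the root, so the root is F#.
The chord tones are F#, A#, C#, giving F# major.

F# major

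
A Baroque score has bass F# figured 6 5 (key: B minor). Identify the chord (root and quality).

The figures 6 5 indicate a seventh chord in first inversion.
In first inversion the root lies a sixth above the bass: a sixth above F# in B minor is D.
The chord tones are F#, A, C#, D, giving D major seventh.

D major seventh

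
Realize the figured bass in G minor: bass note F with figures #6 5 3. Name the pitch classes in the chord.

F, A, C, D#

A third above F in this key is A.
A fifth above F in this key is C.
A sixth above F in this key is D, raised to D# by the sharp.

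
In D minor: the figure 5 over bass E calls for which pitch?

Counting 4 letter steps above E lands on B; in D minor, that letter is Bb.

Bb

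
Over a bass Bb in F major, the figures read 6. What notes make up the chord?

Bb, D, G

The written figures 6 are shorthand for 6/3: the 3 is implied.
A third above Bb in this key is D.
A sixth above Bb in this key is G.
Together with the bass Bb, this spells G minor in first inversion.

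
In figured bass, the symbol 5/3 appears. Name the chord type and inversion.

triad, root position

Intervals of 5/3 above the bass form a triad; the bass is the root, so this is root position.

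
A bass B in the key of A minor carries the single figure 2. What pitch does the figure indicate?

C

Counting 1 letter step above B lands on C; in A minor, that letter is C.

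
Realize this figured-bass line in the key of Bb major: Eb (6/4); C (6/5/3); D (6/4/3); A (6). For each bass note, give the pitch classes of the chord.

Eb, A, C | C, Eb, G, A | D, F, G, Bb | A, C, F

Eb (6/4): Eb, A, C.
C (6/5/3): C, Eb, G, A.
D (6/4/3): D, F, G, Bb.
A (6/3): A, C, F.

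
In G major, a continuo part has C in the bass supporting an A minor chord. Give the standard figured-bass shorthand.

6

C is the third of A minor, so the chord is in first inversion.
A triad in first inversion is figured 6/3, conventionally abbreviated 6.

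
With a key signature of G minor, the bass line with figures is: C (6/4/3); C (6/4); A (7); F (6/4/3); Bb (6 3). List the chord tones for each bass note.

C, Eb, F, A | C, F, A | A, C, Eb, G | F, A, Bb, D | Bb, D, G

C (6/4/3): C, Eb, F, A.
C (6/4): C, F, A.
A (7/5/3): A, C, Eb, G.
F (6/4/3): F, A, Bb, D.
Bb (6/3): Bb, D, G.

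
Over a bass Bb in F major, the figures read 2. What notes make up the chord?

The written figures 2 are shorthand for 6/4/2: the 6/4 are implied.
A second above Bb in this key is C.
A fourth above Bb in this key is E.
A sixth above Bb in this key is G.
Together with the bass Bb, this spells C dominant seventh in third inversion.

Bb, C, E, G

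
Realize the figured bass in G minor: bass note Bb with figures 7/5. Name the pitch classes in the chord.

Bb, D, F, A

The written figures 7/5 are shorthand for 7/5/3: the 3 is implied.
A third above Bb in this key is D.
A fifth above Bb in this key is F.
A seventh above Bb in this key is A.
Together with the bass Bb, this spells Bb major seventh in root position.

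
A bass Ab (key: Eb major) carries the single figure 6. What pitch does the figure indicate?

F

Counting 5 letter steps above Ab lands on F; in Eb major, that letter is F.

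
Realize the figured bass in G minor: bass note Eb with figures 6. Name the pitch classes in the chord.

The written figures 6 are shorthand for 6/3: the 3 is implied.
A third above Eb in this key is G.
A sixth above Eb in this key is C.
Together with the bass Eb, this spells C minor in first inversion.

Eb, G, C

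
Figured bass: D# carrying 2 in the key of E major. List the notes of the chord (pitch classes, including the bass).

D#, E, G#, B

The written figures 2 are shorthand for 6/4/2: the 6/4 are implied.
A second above D# in this key is E.
A fourth above D# in this key is G#.
A sixth above D# in this key is B.
Together with the bass D#, this spells E major seventh in third inversion.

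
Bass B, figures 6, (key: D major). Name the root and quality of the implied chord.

G major

The figures 6 indicate a triad in first inversion.
In first inversion the root lies a sixth above the bass: a sixth above B in D major is G.
The chord tones are B, D, G, giving G major.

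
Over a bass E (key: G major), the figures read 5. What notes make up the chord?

The written figures 5 are shorthand for 5/3: the 3 is implied.
A third above E in this key is G.
A fifth above E in this key is B.
Together with the bass E, this spells E minor in root position.

E, G, B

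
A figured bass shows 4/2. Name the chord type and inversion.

seventh chord, third inversion

4/2 is shorthand for 6/4/2.
Intervals of 6/4/2 above the bass form a seventh chord; the bass is the seventh, so this is third inversion.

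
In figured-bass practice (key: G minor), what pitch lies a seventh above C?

Bb

Counting 6 letter steps above C lands on B; in G minor, that letter is Bb.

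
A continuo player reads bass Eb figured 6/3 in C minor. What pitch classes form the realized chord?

A third above Eb in this key is G.
A sixth above Eb in this key is C.
Together with the bass Eb, this spells C minor in first inversion.

Eb, G, C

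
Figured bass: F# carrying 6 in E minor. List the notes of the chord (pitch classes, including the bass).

The written figures 6 are shorthand for 6/3: the 3 is implied.
A third above F# in this key is A.
A sixth above F# in this key is D.
Together with the bass F#, this spells D major in first inversion.

F#, A, D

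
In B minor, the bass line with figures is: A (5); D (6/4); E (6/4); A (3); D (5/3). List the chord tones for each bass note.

A (5/3): A, C#, E.
D (6/4): D, G, B.
E (6/4): E, A, C#.
A (5/3): A, C#, E.
D (5/3): D, F#, A.

A, C#, E | D, G, B | E, A, C# | A, C#, E | D, F#, A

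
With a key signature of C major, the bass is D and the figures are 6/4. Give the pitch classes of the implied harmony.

D, G, B

A fourth above D in this key is G.
A sixth above D in this key is B.
Together with the bass D, this spells G major in second inversion.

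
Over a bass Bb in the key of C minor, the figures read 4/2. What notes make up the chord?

Bb, C, Eb, G

The written figures 4/2 are shorthand for 6/4/2: the 6 is implied.
A second above Bb in this key is C.
A fourth above Bb in this key is Eb.
A sixth above Bb in this key is G.
Together with the bass Bb, this spells C minor seventh in third inversion.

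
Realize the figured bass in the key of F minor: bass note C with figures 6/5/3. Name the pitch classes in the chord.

C, Eb, G, Ab

A third above C in this key is Eb.
A fifth above C in this key is G.
A sixth above C in this key is Ab.
Together with the bass C, this spells Ab major seventh in first inversion.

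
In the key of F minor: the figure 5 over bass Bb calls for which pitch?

F

Counting 4 letter steps above Bb lands on F; in F minor, that letter is F.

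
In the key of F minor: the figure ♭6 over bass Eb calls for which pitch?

Counting 5 letter steps above Eb lands on C; in F minor, that letter is C.
The b6 figure lowers it a semitone, giving Cb.

Cb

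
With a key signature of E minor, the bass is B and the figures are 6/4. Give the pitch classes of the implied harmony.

A fourth above B in this key is E.
A sixth above B in this key is G.
Together with the bass B, this spells E minor in second inversion.

B, E, G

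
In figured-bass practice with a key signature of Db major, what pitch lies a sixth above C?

Ab

Counting 5 letter steps above C lands on A; in Db major, that letter is Ab.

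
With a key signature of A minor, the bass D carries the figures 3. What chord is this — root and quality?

D minor

The figures 3 indicate a triad in root position.
In root position the bass is the root, so the root is D.
The chord tones are D, F, A, giving D minor.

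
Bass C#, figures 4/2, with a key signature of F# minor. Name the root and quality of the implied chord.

D major seventh

The figures 4/2 indicate a seventh chord in third inversion.
In third inversion the root lies a second above the bass: a second above C# in F# minor is D.
The chord tones are C#, D, F#, A, giving D major seventh.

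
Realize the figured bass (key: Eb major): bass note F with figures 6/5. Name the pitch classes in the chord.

The written figures 6/5 are shorthand for 6/5/3: the 3 is implied.
A third above F in this key is Ab.
A fifth above F in this key is C.
A sixth above F in this key is D.
Together with the bass F, this spells D half-diminished seventh in first inversion.

F, Ab, C, D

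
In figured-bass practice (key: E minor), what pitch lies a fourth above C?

F#

Counting 3 letter steps above C lands on F; in E minor, that letter is F#.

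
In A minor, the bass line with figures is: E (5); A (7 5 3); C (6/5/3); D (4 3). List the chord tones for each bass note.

E, G, B | A, C, E, G | C, E, G, A | D, F, G, B

E (5/3): E, G, B.
A (7/5/3): A, C, E, G.
C (6/5/3): C, E, G, A.
D (6/4/3): D, F, G, B.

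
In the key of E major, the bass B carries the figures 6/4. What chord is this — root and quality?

The figures 6/4 indicate a triad in second inversion.
In second inversion the root lies a fourth above the bass: a fourth above B in E major is E.
The chord tones are B, E, G#, giving E major.

E major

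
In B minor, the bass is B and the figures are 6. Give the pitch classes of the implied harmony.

B, D, G

The written figures 6 are shorthand for 6/3: the 3 is implied.
A third above B in this key is D.
A sixth above B in this key is G.
Together with the bass B, this spells G major in first inversion.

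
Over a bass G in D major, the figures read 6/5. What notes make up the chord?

The written figures 6/5 are shorthand for 6/5/3: the 3 is implied.
A third above G in this key is B.
A fifth above G in this key is D.
A sixth above G in this key is E.
Together with the bass G, this spells E minor seventh in first inversion.

G, B, D, E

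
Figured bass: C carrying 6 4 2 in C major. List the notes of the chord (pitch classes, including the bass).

C, D, F, A

A second above C in this key is D.
A fourth above C in this key is F.
A sixth above C in this key is A.
Together with the bass C, this spells D minor seventh in third inversion.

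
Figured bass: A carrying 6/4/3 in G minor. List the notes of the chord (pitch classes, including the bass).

A, C, D, F

A third above A in this key is C.
A fourth above A in this key is D.
A sixth above A in this key is F.
Together with the bass A, this spells D minor seventh in second inversion.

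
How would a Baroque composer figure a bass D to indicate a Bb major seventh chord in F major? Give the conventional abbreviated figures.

6/5

D is the third of Bb major seventh, so the chord is in first inversion.
A seventh chord in first inversion is figured 6/5/3, conventionally abbreviated 6/5.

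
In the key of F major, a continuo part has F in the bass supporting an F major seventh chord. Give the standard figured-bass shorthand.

7

F is the root of F major seventh, so the chord is in root position.
A seventh chord in root position is figured 7/5/3, conventionally abbreviated 7.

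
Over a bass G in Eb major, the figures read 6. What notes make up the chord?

G, Bb, Eb

The written figures 6 are shorthand for 6/3: the 3 is implied.
A third above G in this key is Bb.
A sixth above G in this key is Eb.
Together with the bass G, this spells Eb major in first inversion.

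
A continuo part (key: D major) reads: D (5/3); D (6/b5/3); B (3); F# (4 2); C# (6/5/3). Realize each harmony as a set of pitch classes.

D (5/3): D, F#, A.
D (6/b5/3): D, F#, Ab, B.
B (5/3): B, D, F#.
F# (6/4/2): F#, G, B, D.
C# (6/5/3): C#, E, G, A.

D, F#, A | D, F#, Ab, B | B, D, F# | F#, G, B, D | C#, E, G, A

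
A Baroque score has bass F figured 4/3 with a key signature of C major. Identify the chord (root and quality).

The figures 4/3 indicate a seventh chord in second inversion.
In second inversion the root lies a fourth above the bass: a fourth above F in C major is B.
The chord tones are F, A, B, D, giving B half-diminished seventh.

B half-diminished seventh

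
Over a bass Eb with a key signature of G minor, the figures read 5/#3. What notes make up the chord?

A third above Eb in this key is G, raised to G# by the sharp.
A fifth above Eb in this key is Bb.

Eb, G#, Bb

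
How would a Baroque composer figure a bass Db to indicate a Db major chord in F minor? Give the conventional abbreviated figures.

Db is the root of Db major, so the chord is in root position.
A triad in root position is figured 5/3, conventionally abbreviated (no figures — root-position triad).

no figures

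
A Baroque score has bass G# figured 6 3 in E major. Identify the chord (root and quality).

The figures 6 3 indicate a triad in first inversion.
In first inversion the root lies a sixth above the bass: a sixth above G# in E major is E.
The chord tones are G#, B, E, giving E major.

E major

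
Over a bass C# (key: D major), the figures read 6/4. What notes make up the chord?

A fourth above C# in this key is F#.
A sixth above C# in this key is A.
Together with the bass C#, this spells F# minor in second inversion.

C#, F#, A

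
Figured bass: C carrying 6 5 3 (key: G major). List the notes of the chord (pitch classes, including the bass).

C, E, G, A

A third above C in this key is E.
A fifth above C in this key is G.
A sixth above C in this key is A.
Together with the bass C, this spells A minor seventh in first inversion.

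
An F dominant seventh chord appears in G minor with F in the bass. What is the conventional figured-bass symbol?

F is the root of F dominant seventh, so the chord is in root position.
A seventh chord in root position is figured 7/5/3, conventionally abbreviated 7.

7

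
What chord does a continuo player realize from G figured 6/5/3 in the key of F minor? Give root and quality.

Eb dominant seventh

The figures 6/5/3 indicate a seventh chord in first inversion.
In first inversion the root lies a sixth above the bass: a sixth above G in F minor is Eb.
The chord tones are G, Bb, Db, Eb, giving Eb dominant seventh.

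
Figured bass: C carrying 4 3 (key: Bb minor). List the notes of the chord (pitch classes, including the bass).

The written figures 4 3 are shorthand for 6/4/3: the 6 is implied.
A third above C in this key is Eb.
A fourth above C in this key is F.
A sixth above C in this key is Ab.
Together with the bass C, this spells F minor seventh in second inversion.

C, Eb, F, Ab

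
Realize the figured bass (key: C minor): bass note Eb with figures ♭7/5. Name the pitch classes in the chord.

The written figures ♭7/5 are shorthand for 7/5/3: the 3 is implied.
A third above Eb in this key is G.
A fifth above Eb in this key is Bb.
A seventh above Eb in this key is D, lowered to Db by the flat.
Together with the bass Eb, this spells Eb dominant seventh in root position.

Eb, G, Bb, Db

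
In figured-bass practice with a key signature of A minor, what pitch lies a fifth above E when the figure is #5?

B#

Counting 4 letter steps above E lands on B; in A minor, that letter is B.
The #5 figure raises it a semitone, giving B#.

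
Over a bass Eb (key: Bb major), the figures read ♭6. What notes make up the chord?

The written figures ♭6 are shorthand for 6/3: the 3 is implied.
A third above Eb in this key is G.
A sixth above Eb in this key is C, lowered to Cb by the flat.
Together with the bass Eb, this spells Cb augmented in first inversion.

Eb, G, Cb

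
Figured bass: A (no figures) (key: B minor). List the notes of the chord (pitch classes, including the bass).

A, C#, E

An unfigured bass implies 5/3.
A third above A in this key is C#.
A fifth above A in this key is E.
Together with the bass A, this spells A major in root position.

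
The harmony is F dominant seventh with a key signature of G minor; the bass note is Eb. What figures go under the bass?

4/2

Eb is the seventh of F dominant seventh, so the chord is in third inversion.
A seventh chord in third inversion is figured 6/4/2, conventionally abbreviated 4/2.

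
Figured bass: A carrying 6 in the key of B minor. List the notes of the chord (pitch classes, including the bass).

The written figures 6 are shorthand for 6/3: the 3 is implied.
A third above A in this key is C#.
A sixth above A in this key is F#.
Together with the bass A, this spells F# minor in first inversion.

A, C#, F#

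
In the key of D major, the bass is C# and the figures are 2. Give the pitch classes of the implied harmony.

The written figures 2 are shorthand for 6/4/2: the 6/4 are implied.
A second above C# in this key is D.
A fourth above C# in this key is F#.
A sixth above C# in this key is A.
Together with the bass C#, this spells D major seventh in third inversion.

C#, D, F#, A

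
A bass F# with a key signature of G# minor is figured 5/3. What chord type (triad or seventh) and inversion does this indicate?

Intervals of 5/3 above the bass form a triad; the bass is the root, so this is root position.

triad, root position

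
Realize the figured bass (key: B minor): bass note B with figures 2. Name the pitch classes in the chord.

The written figures 2 are shorthand for 6/4/2: the 6/4 are implied.
A second above B in this key is C#.
A fourth above B in this key is E.
A sixth above B in this key is G.
Together with the bass B, this spells C# half-diminished seventh in third inversion.

B, C#, E, G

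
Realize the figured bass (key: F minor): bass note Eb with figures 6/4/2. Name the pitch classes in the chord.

A second above Eb in this key is F.
A fourth above Eb in this key is Ab.
A sixth above Eb in this key is C.
Together with the bass Eb, this spells F minor seventh in third inversion.

Eb, F, Ab, C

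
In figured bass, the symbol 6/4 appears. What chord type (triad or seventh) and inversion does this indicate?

triad, second inversion

Intervals of 6/4 above the bass form a triad; the bass is the fifth, so this is second inversion.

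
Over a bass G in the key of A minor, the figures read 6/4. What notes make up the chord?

G, C, E

A fourth above G in this key is C.
A sixth above G in this key is E.
Together with the bass G, this spells C major in second inversion.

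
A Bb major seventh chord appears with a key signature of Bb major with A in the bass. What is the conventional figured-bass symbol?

A is the seventh of Bb major seventh, so the chord is in third inversion.
A seventh chord in third inversion is figured 6/4/2, conventionally abbreviated 4/2.

4/2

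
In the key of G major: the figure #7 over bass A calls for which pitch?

Counting 6 letter steps above A lands on G; in G major, that letter is G.
The #7 figure raises it a semitone, giving G#.

G#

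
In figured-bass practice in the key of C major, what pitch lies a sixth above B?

Counting 5 letter steps above B lands on G; in C major, that letter is G.

G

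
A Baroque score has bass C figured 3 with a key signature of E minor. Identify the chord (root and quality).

C major

The figures 3 indicate a triad in root position.
In root position the bass is the root, so the root is C.
The chord tones are C, E, G, giving C major.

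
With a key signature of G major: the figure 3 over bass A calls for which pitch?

Counting 2 letter steps above A lands on C; in G major, that letter is C.

C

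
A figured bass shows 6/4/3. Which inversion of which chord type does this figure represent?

seventh chord, second inversion

Intervals of 6/4/3 above the bass form a seventh chord; the bass is the fifth, so this is second inversion.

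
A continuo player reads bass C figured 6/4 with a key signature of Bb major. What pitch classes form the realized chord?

C, F, A

A fourth above C in this key is F.
A sixth above C in this key is A.
Together with the bass C, this spells F major in second inversion.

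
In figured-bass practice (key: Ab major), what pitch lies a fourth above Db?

Counting 3 letter steps above Db lands on G; in Ab major, that letter is G.

G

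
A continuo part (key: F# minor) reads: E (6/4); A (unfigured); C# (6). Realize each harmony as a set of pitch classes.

E (6/4): E, A, C#.
A (5/3): A, C#, E.
C# (6/3): C#, E, A.

E, A, C# | A, C#, E | C#, E, A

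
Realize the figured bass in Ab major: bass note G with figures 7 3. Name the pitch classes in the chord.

The written figures 7 3 are shorthand for 7/5/3: the 5 is implied.
A third above G in this key is Bb.
A fifth above G in this key is Db.
A seventh above G in this key is F.
Together with the bass G, this spells G half-diminished seventh in root position.

G, Bb, Db, F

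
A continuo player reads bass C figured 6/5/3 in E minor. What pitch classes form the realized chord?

A third above C in this key is E.
A fifth above C in this key is G.
A sixth above C in this key is A.
Together with the bass C, this spells A minor seventh in first inversion.

C, E, G, A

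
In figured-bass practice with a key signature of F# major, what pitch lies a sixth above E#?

C#

Counting 5 letter steps above E# lands on C; in F# major, that letter is C#.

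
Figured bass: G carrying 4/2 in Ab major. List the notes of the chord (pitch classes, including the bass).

The written figures 4/2 are shorthand for 6/4/2: the 6 is implied.
A second above G in this key is Ab.
A fourth above G in this key is C.
A sixth above G in this key is Eb.
Together with the bass G, this spells Ab major seventh in third inversion.

G, Ab, C, Eb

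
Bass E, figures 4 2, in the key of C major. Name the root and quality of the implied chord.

The figures 4 2 indicate a seventh chord in third inversion.
In third inversion the root lies a second above the bass: a second above E in C major is F.
The chord tones are E, F, A, C, giving F major seventh.

F major seventh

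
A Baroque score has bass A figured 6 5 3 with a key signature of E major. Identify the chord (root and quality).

F# minor seventh

The figures 6 5 3 indicate a seventh chord in first inversion.
In first inversion the root lies a sixth above the bass: a sixth above A in E major is F#.
The chord tones are A, C#, E, F#, giving F# minor seventh.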